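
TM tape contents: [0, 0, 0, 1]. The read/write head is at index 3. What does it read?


Tape: [0, 0, 0, 1]
Positions: 0 1 2 3
Values:    0 0 0 1
Head at position 3
tape[3] = 1

1


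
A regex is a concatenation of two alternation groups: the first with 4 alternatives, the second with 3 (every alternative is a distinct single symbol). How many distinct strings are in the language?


First group: 4 alternatives
Second group: 3 alternatives
Concatenation: each choice from group 1 pairs with each from group 2
Total = 4 x 3 = 12

12


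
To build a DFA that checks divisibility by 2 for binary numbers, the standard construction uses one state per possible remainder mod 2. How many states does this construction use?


Divisibility by 2 is tracked via the remainder mod 2: 0, 1, ..., 1
The construction assigns one state to each remainder
Number of remainders = 2

2


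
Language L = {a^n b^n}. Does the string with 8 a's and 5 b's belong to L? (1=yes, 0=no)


Language requires equal numbers of a's and b's
PDA pushes for each 'a', pops for each 'b'
Number of a's = 8
Number of b's = 5
8 != 5 -> Reject

0


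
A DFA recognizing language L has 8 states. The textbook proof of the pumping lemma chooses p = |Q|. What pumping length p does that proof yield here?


Pumping lemma for regular languages (standard proof):
Take p = |Q|, the number of DFA states.
Any string of length >= |Q| passes through |Q|+1 states while reading its first |Q| symbols,
so by pigeonhole some state repeats, giving the loop that can be pumped.
Here |Q| = 8
Therefore the proof uses p = 8

8


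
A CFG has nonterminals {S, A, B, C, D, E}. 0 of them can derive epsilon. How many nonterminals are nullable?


Nonterminals: {S, A, B, C, D, E}
A nonterminal is nullable if it can derive epsilon
Counting nullable nonterminals: 0
Total nullable = 0

0


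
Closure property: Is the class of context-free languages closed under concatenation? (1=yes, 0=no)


CFL closure properties:
  Closed under: union, concatenation, Kleene star
  NOT closed under: intersection, complement
Operation 'concatenation' is in closed list -> Yes (closed)

1


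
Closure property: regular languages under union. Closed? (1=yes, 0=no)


Regular languages are closed under:
- Union (DFA product construction)
- Intersection (DFA product construction)
- Complement (swap accept/reject states)
- Concatenation (NFA construction)
- Kleene star (NFA construction)
union is in this list
Therefore: closed

1


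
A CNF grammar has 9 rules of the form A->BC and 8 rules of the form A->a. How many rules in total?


CNF allows two rule forms:
  A -> BC (binary): 9 rules
  A -> a (terminal): 8 rules
Total = 9 + 8 = 17

17


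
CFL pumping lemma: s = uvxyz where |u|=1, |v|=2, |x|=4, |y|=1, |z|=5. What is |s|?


|s| = |u| + |v| + |x| + |y| + |z|
= 1 + 2 + 4 + 1 + 5
= 3 + 4 + 6
= 7 + 6
= 13

13


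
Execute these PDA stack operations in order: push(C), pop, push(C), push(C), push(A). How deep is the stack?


Tracing stack operations:
  push(C) -> stack = [C], depth=1
  pop -> removed C, stack = [], depth=0
  push(C) -> stack = [C], depth=1
  push(C) -> stack = [C,C], depth=2
  push(A) -> stack = [C,C,A], depth=3
Final depth = 3

3


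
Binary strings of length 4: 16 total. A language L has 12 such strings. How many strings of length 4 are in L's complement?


Alphabet: {0,1}
String length: 4
Total strings of length 4 = 2^4 = 16
Strings in L = 12
Complement = total - |L|
= 16 - 12
= 4

4


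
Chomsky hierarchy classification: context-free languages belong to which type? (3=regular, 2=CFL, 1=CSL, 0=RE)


Chomsky hierarchy levels:
  Type 3: Regular (DFA/NFA/regex)
  Type 2: Context-free (PDA)
  Type 1: Context-sensitive
  Type 0: Recursively enumerable (TM)
'context-free' corresponds to Type 2

2


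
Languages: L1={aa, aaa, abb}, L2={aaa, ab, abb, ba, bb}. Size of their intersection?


L1 = {aa, aaa, abb}
L2 = {aaa, ab, abb, ba, bb}
Checking each string in L1 against L2:
  'aa': in L2? No
  'aaa': in L2? Yes
  'abb': in L2? Yes
Intersection = {aaa, abb}
|L1 ∩ L2| = 2

2


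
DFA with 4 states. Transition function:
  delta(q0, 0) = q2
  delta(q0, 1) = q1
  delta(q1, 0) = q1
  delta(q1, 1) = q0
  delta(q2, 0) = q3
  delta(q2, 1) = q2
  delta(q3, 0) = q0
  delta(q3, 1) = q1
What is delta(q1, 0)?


Looking up transition function:
delta(q1, 0) in the table
Row: q1, Column: 0
Result: q1

q1


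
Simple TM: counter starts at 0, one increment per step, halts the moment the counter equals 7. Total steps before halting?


Counter starts at 0. Counting sequence:
  Step 1: counter = 1
  Step 2: counter = 2
  Step 3: counter = 3
  Step 4: counter = 4
  Step 5: counter = 5
  Step 6: counter = 6
  Step 7: counter = 7
Counter reached 7 -> halt
Total steps = 7

7


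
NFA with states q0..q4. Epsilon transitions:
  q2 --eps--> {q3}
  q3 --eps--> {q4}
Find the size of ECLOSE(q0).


Starting from q0
Initialize closure = {q0}
q0 has no outgoing epsilon transitions -> nothing to add
Final closure: {q0}
Size = 1

1


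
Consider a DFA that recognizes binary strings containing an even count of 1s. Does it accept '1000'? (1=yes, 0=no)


DFA has 2 states: q_even (start, accept=yes) and q_odd
Processing string '1000' character by character:
  Position 0: read '1', 1-count=1 -> q_odd
  Position 1: read '0', 1-count=1 -> q_odd (no change)
  Position 2: read '0', 1-count=1 -> q_odd (no change)
  Position 3: read '0', 1-count=1 -> q_odd (no change)
Final state: q_odd, total 1s = 1 (odd); the DFA requires an even count -> reject

0


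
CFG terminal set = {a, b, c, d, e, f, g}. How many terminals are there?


Terminal symbols: a, b, c, d, e, f, g
Counting each: a (#1), b (#2), c (#3), d (#4), e (#5), f (#6), g (#7)
Total = 7

7


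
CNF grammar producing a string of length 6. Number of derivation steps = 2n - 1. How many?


Chomsky Normal Form derivation:
String length n = 6
Each step either:
  - Splits a nonterminal into two (n-1 such steps)
  - Converts a nonterminal to terminal (n such steps)
Total = (n-1) + n = 2n - 1
= 2(6) - 1
= 12 - 1
= 11

11


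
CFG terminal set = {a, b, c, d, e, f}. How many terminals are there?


Terminal symbols: a, b, c, d, e, f
Counting each: a (#1), b (#2), c (#3), d (#4), e (#5), f (#6)
Total = 6

6


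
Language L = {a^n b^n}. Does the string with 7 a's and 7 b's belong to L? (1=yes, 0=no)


Language requires equal numbers of a's and b's
PDA pushes for each 'a', pops for each 'b'
Number of a's = 7
Number of b's = 7
7 == 7 -> Accept

1


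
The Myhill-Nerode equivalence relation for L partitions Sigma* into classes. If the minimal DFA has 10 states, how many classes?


Myhill-Nerode theorem:
Number of equivalence classes = number of states in minimal DFA
Minimal DFA states = 10
Therefore equivalence classes = 10

10


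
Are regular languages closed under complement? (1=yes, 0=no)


Regular languages are closed under:
- Union (DFA product construction)
- Intersection (DFA product construction)
- Complement (swap accept/reject states)
- Concatenation (NFA construction)
- Kleene star (NFA construction)
complement is in this list
Therefore: closed

1


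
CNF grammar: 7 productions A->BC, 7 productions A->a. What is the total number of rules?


CNF allows two rule forms:
  A -> BC (binary): 7 rules
  A -> a (terminal): 7 rules
Total = 7 + 7 = 14

14


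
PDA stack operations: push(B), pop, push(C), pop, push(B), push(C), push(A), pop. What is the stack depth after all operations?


Tracing stack operations:
  push(B) -> stack = [B], depth=1
  pop -> removed B, stack = [], depth=0
  push(C) -> stack = [C], depth=1
  pop -> removed C, stack = [], depth=0
  push(B) -> stack = [B], depth=1
  push(C) -> stack = [B,C], depth=2
  push(A) -> stack = [B,C,A], depth=3
  pop -> removed A, stack = [B,C], depth=2
Final depth = 2

2


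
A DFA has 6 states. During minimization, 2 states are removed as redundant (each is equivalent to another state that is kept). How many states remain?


Original DFA: 6 states
Redundant states removed: 2
Minimized states = original - removed
= 6 - 2
= 4

4


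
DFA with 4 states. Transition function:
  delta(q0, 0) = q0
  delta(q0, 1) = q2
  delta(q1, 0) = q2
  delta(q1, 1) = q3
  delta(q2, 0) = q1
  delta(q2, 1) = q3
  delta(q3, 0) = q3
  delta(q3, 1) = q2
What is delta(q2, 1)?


Looking up transition function:
delta(q2, 1) in the table
Row: q2, Column: 1
Result: q3

q3


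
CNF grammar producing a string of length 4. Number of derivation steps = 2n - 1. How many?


Chomsky Normal Form derivation:
String length n = 4
Each step either:
  - Splits a nonterminal into two (n-1 such steps)
  - Converts a nonterminal to terminal (n such steps)
Total = (n-1) + n = 2n - 1
= 2(4) - 1
= 8 - 1
= 7

7


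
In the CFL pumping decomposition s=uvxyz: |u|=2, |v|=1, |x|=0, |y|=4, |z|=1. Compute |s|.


|s| = |u| + |v| + |x| + |y| + |z|
= 2 + 1 + 0 + 4 + 1
= 3 + 0 + 5
= 3 + 5
= 8

8


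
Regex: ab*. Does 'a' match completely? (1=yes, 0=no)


Pattern: ab*
String: 'a'
Pattern requires: exactly one 'a' followed by zero or more 'b's
First char is 'a' -> OK
Rest '': all b's? Yes
Result: 1

1


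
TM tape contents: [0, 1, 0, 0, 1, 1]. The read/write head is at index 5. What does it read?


Tape: [0, 1, 0, 0, 1, 1]
Positions: 0 1 2 3 4 5
Values:    0 1 0 0 1 1
Head at position 5
tape[5] = 1

1


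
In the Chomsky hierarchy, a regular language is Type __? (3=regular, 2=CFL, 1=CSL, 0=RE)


Chomsky hierarchy levels:
  Type 3: Regular (DFA/NFA/regex)
  Type 2: Context-free (PDA)
  Type 1: Context-sensitive
  Type 0: Recursively enumerable (TM)
'regular' corresponds to Type 3

3


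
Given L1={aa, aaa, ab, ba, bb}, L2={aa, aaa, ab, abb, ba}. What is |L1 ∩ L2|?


L1 = {aa, aaa, ab, ba, bb}
L2 = {aa, aaa, ab, abb, ba}
Checking each string in L1 against L2:
  'aa': in L2? Yes
  'aaa': in L2? Yes
  'ab': in L2? Yes
  'ba': in L2? Yes
  'bb': in L2? No
Intersection = {aa, aaa, ab, ba}
|L1 ∩ L2| = 4

4


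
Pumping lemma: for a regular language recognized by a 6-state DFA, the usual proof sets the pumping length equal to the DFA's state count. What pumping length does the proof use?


Pumping lemma for regular languages (standard proof):
Take p = |Q|, the number of DFA states.
Any string of length >= |Q| passes through |Q|+1 states while reading its first |Q| symbols,
so by pigeonhole some state repeats, giving the loop that can be pumped.
Here |Q| = 6
Therefore the proof uses p = 6

6


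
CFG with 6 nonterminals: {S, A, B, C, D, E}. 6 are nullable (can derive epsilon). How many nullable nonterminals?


Nonterminals: {S, A, B, C, D, E}
A nonterminal is nullable if it can derive epsilon
Counting nullable nonterminals: 6
Total nullable = 6

6


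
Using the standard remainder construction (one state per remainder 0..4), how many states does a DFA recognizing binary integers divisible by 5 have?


Divisibility by 5 is tracked via the remainder mod 5: 0, 1, ..., 4
The construction assigns one state to each remainder
Number of remainders = 5

5


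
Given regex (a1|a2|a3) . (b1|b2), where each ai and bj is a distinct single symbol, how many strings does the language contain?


First group: 3 alternatives
Second group: 2 alternatives
Concatenation: each choice from group 1 pairs with each from group 2
Total = 3 x 2 = 6

6


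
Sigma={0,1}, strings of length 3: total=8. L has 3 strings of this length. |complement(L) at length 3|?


Alphabet: {0,1}
String length: 3
Total strings of length 3 = 2^3 = 8
Strings in L = 3
Complement = total - |L|
= 8 - 3
= 5

5


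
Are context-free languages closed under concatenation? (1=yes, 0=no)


CFL closure properties:
  Closed under: union, concatenation, Kleene star
  NOT closed under: intersection, complement
Operation 'concatenation' is in closed list -> Yes (closed)

1


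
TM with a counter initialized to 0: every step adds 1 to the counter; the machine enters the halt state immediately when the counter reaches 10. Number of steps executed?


Counter starts at 0. Counting sequence:
  Step 1: counter = 1
  Step 2: counter = 2
  Step 3: counter = 3
  Step 4: counter = 4
  Step 5: counter = 5
  Step 6: counter = 6
  ...
  Step 10: counter = 10
Counter reached 10 -> halt
Total steps = 10

10


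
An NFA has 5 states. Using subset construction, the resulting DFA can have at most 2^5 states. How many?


NFA has 5 states
Subset construction: each DFA state = subset of NFA states
Maximum subsets = 2^5
2^5 = 32

32


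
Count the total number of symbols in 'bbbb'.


String: 'bbbb'
Counting characters:
  'b' appears 4 time(s)
Total length = 0 + 4 = 4

4


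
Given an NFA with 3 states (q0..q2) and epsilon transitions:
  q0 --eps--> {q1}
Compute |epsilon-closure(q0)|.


Starting from q0
Initialize closure = {q0}
Follow epsilon from q0 -> add q1
Final closure: {q0, q1}
Size = 2

2


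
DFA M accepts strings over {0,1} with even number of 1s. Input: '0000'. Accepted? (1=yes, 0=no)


DFA has 2 states: q_even (start, accept=yes) and q_odd
Processing string '0000' character by character:
  Position 0: read '0', 1-count=0 -> q_even (no change)
  Position 1: read '0', 1-count=0 -> q_even (no change)
  Position 2: read '0', 1-count=0 -> q_even (no change)
  Position 3: read '0', 1-count=0 -> q_even (no change)
Final state: q_even, total 1s = 0 (even); the DFA requires an even count -> accept

1


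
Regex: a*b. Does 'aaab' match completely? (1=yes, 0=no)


Pattern: a*b
String: 'aaab'
Pattern requires: zero or more 'a's followed by exactly one 'b'
Found 3 leading 'a's
Remaining: 'b'
Remaining is exactly 'b' -> match
Result: 1

1


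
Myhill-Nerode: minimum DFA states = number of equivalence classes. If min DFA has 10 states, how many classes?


Myhill-Nerode theorem:
Number of equivalence classes = number of states in minimal DFA
Minimal DFA states = 10
Therefore equivalence classes = 10

10


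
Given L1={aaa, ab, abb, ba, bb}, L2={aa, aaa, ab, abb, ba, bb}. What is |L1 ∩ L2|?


L1 = {aaa, ab, abb, ba, bb}
L2 = {aa, aaa, ab, abb, ba, bb}
Checking each string in L1 against L2:
  'aaa': in L2? Yes
  'ab': in L2? Yes
  'abb': in L2? Yes
  'ba': in L2? Yes
  'bb': in L2? Yes
Intersection = {aaa, ab, abb, ba, bb}
|L1 ∩ L2| = 5

5


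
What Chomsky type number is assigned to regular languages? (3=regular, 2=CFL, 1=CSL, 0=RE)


Chomsky hierarchy levels:
  Type 3: Regular (DFA/NFA/regex)
  Type 2: Context-free (PDA)
  Type 1: Context-sensitive
  Type 0: Recursively enumerable (TM)
'regular' corresponds to Type 3

3


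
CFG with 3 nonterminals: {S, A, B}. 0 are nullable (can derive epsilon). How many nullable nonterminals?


Nonterminals: {S, A, B}
A nonterminal is nullable if it can derive epsilon
Counting nullable nonterminals: 0
Total nullable = 0

0


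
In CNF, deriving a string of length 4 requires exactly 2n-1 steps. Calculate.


Chomsky Normal Form derivation:
String length n = 4
Each step either:
  - Splits a nonterminal into two (n-1 such steps)
  - Converts a nonterminal to terminal (n such steps)
Total = (n-1) + n = 2n - 1
= 2(4) - 1
= 8 - 1
= 7

7


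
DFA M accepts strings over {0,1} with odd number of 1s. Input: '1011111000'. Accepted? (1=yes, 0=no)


DFA has 2 states: q_even (start, accept=no) and q_odd
Processing string '1011111000' character by character:
  Position 0: read '1', 1-count=1 -> q_odd
  Position 1: read '0', 1-count=1 -> q_odd (no change)
  Position 2: read '1', 1-count=2 -> q_even
  Position 3: read '1', 1-count=3 -> q_odd
  Position 4: read '1', 1-count=4 -> q_even
  Position 5: read '1', 1-count=5 -> q_odd
  Position 6: read '1', 1-count=6 -> q_even
  Position 7: read '0', 1-count=6 -> q_even (no change)
  Position 8: read '0', 1-count=6 -> q_even (no change)
  Position 9: read '0', 1-count=6 -> q_even (no change)
Final state: q_even, total 1s = 6 (even); the DFA requires an odd count -> reject

0


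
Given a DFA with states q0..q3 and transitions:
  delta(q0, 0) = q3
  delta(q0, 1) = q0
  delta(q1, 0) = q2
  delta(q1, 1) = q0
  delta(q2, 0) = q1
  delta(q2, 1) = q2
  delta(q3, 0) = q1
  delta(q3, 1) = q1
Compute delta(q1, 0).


Looking up transition function:
delta(q1, 0) in the table
Row: q1, Column: 0
Result: q2

q2


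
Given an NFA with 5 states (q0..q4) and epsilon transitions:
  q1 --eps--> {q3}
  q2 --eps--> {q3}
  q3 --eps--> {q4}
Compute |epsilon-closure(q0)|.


Starting from q0
Initialize closure = {q0}
q0 has no outgoing epsilon transitions -> nothing to add
Final closure: {q0}
Size = 1

1


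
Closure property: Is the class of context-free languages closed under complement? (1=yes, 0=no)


CFL closure properties:
  Closed under: union, concatenation, Kleene star
  NOT closed under: intersection, complement
Operation 'complement' is in not-closed list -> No (not closed)

0


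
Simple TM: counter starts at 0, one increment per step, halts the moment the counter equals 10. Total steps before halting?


Counter starts at 0. Counting sequence:
  Step 1: counter = 1
  Step 2: counter = 2
  Step 3: counter = 3
  Step 4: counter = 4
  Step 5: counter = 5
  Step 6: counter = 6
  ...
  Step 10: counter = 10
Counter reached 10 -> halt
Total steps = 10

10


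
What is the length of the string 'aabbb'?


String: 'aabbb'
Counting characters:
  'a' appears 2 time(s)
  'b' appears 3 time(s)
Total length = 2 + 3 = 5

5


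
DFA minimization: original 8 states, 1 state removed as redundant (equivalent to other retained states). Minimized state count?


Original DFA: 8 states
Redundant states removed: 1
Minimized states = original - removed
= 8 - 1
= 7

7


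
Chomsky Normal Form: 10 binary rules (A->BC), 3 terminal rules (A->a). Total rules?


CNF allows two rule forms:
  A -> BC (binary): 10 rules
  A -> a (terminal): 3 rules
Total = 10 + 3 = 13

13


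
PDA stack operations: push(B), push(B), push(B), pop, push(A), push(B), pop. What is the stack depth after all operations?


Tracing stack operations:
  push(B) -> stack = [B], depth=1
  push(B) -> stack = [B,B], depth=2
  push(B) -> stack = [B,B,B], depth=3
  pop -> removed B, stack = [B,B], depth=2
  push(A) -> stack = [B,B,A], depth=3
  push(B) -> stack = [B,B,A,B], depth=4
  pop -> removed B, stack = [B,B,A], depth=3
Final depth = 3

3


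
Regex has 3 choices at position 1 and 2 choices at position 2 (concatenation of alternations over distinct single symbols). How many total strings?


First group: 3 alternatives
Second group: 2 alternatives
Concatenation: each choice from group 1 pairs with each from group 2
Total = 3 x 2 = 6

6


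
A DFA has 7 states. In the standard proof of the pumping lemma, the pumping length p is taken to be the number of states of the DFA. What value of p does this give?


Pumping lemma for regular languages (standard proof):
Take p = |Q|, the number of DFA states.
Any string of length >= |Q| passes through |Q|+1 states while reading its first |Q| symbols,
so by pigeonhole some state repeats, giving the loop that can be pumped.
Here |Q| = 7
Therefore the proof uses p = 7

7


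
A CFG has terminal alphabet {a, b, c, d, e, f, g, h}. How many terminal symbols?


Terminal symbols: a, b, c, d, e, f, g, h
Counting each: a (#1), b (#2), c (#3), d (#4), e (#5), f (#6), g (#7), h (#8)
Total = 8

8


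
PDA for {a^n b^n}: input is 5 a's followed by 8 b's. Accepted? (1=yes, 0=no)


Language requires equal numbers of a's and b's
PDA pushes for each 'a', pops for each 'b'
Number of a's = 5
Number of b's = 8
5 != 8 -> Reject

0


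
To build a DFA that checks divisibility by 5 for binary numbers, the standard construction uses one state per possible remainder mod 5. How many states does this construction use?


Divisibility by 5 is tracked via the remainder mod 5: 0, 1, ..., 4
The construction assigns one state to each remainder
Number of remainders = 5

5


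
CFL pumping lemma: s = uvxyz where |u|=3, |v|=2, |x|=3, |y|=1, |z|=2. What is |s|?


|s| = |u| + |v| + |x| + |y| + |z|
= 3 + 2 + 3 + 1 + 2
= 5 + 3 + 3
= 8 + 3
= 11

11


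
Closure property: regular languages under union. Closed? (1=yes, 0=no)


Regular languages are closed under:
- Union (DFA product construction)
- Intersection (DFA product construction)
- Complement (swap accept/reject states)
- Concatenation (NFA construction)
- Kleene star (NFA construction)
union is in this list
Therefore: closed

1


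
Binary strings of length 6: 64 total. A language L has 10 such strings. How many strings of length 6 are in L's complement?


Alphabet: {0,1}
String length: 6
Total strings of length 6 = 2^6 = 64
Strings in L = 10
Complement = total - |L|
= 64 - 10
= 54

54


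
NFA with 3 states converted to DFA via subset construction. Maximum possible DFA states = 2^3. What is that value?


NFA has 3 states
Subset construction: each DFA state = subset of NFA states
Maximum subsets = 2^3
2^3 = 8

8


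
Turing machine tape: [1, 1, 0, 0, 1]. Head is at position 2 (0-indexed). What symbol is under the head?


Tape: [1, 1, 0, 0, 1]
Positions: 0 1 2 3 4
Values:    1 1 0 0 1
Head at position 2
tape[2] = 0

0


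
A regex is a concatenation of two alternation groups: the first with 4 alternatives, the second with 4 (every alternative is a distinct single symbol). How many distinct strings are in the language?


First group: 4 alternatives
Second group: 4 alternatives
Concatenation: each choice from group 1 pairs with each from group 2
Total = 4 x 4 = 16

16


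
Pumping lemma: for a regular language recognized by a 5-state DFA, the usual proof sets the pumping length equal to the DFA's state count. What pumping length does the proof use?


Pumping lemma for regular languages (standard proof):
Take p = |Q|, the number of DFA states.
Any string of length >= |Q| passes through |Q|+1 states while reading its first |Q| symbols,
so by pigeonhole some state repeats, giving the loop that can be pumped.
Here |Q| = 5
Therefore the proof uses p = 5

5


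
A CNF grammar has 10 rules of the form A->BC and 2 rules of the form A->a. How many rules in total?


CNF allows two rule forms:
  A -> BC (binary): 10 rules
  A -> a (terminal): 2 rules
Total = 10 + 2 = 12

12


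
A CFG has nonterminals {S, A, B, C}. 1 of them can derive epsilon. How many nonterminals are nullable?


Nonterminals: {S, A, B, C}
A nonterminal is nullable if it can derive epsilon
Counting nullable nonterminals: 1
Total nullable = 1

1


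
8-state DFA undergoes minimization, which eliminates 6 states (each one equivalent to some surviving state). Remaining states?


Original DFA: 8 states
Redundant states removed: 6
Minimized states = original - removed
= 8 - 6
= 2

2


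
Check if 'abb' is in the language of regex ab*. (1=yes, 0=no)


Pattern: ab*
String: 'abb'
Pattern requires: exactly one 'a' followed by zero or more 'b's
First char is 'a' -> OK
Rest 'bb': all b's? Yes
Result: 1

1


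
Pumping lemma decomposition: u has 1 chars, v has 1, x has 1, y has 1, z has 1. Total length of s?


|s| = |u| + |v| + |x| + |y| + |z|
= 1 + 1 + 1 + 1 + 1
= 2 + 1 + 2
= 3 + 2
= 5

5


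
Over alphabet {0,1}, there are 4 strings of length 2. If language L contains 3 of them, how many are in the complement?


Alphabet: {0,1}
String length: 2
Total strings of length 2 = 2^2 = 4
Strings in L = 3
Complement = total - |L|
= 4 - 3
= 1

1


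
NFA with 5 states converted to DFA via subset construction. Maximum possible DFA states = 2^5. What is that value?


NFA has 5 states
Subset construction: each DFA state = subset of NFA states
Maximum subsets = 2^5
2^5 = 32

32


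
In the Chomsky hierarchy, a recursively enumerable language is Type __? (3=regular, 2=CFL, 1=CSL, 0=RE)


Chomsky hierarchy levels:
  Type 3: Regular (DFA/NFA/regex)
  Type 2: Context-free (PDA)
  Type 1: Context-sensitive
  Type 0: Recursively enumerable (TM)
'recursively enumerable' corresponds to Type 0

0


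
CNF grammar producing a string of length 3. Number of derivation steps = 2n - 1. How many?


Chomsky Normal Form derivation:
String length n = 3
Each step either:
  - Splits a nonterminal into two (n-1 such steps)
  - Converts a nonterminal to terminal (n such steps)
Total = (n-1) + n = 2n - 1
= 2(3) - 1
= 6 - 1
= 5

5


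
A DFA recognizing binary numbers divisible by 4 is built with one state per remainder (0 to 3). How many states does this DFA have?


Divisibility by 4 is tracked via the remainder mod 4: 0, 1, ..., 3
The construction assigns one state to each remainder
Number of remainders = 4

4


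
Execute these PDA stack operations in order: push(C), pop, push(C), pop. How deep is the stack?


Tracing stack operations:
  push(C) -> stack = [C], depth=1
  pop -> removed C, stack = [], depth=0
  push(C) -> stack = [C], depth=1
  pop -> removed C, stack = [], depth=0
Final depth = 0

0


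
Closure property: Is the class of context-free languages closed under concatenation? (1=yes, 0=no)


CFL closure properties:
  Closed under: union, concatenation, Kleene star
  NOT closed under: intersection, complement
Operation 'concatenation' is in closed list -> Yes (closed)

1


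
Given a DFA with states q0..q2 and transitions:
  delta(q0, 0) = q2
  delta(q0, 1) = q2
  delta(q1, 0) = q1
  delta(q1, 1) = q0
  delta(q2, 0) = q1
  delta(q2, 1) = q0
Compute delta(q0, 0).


Looking up transition function:
delta(q0, 0) in the table
Row: q0, Column: 0
Result: q2

q2


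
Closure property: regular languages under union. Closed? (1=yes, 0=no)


Regular languages are closed under:
- Union (DFA product construction)
- Intersection (DFA product construction)
- Complement (swap accept/reject states)
- Concatenation (NFA construction)
- Kleene star (NFA construction)
union is in this list
Therefore: closed

1


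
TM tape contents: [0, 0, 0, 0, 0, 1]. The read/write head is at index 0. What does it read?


Tape: [0, 0, 0, 0, 0, 1]
Positions: 0 1 2 3 4 5
Values:    0 0 0 0 0 1
Head at position 0
tape[0] = 0

0


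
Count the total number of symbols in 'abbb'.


String: 'abbb'
Counting characters:
  'a' appears 1 time(s)
  'b' appears 3 time(s)
Total length = 1 + 3 = 4

4


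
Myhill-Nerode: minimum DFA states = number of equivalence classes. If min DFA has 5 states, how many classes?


Myhill-Nerode theorem:
Number of equivalence classes = number of states in minimal DFA
Minimal DFA states = 5
Therefore equivalence classes = 5

5


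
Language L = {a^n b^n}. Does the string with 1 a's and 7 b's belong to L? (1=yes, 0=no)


Language requires equal numbers of a's and b's
PDA pushes for each 'a', pops for each 'b'
Number of a's = 1
Number of b's = 7
1 != 7 -> Reject

0


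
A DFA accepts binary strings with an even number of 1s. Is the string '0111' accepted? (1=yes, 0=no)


DFA has 2 states: q_even (start, accept=yes) and q_odd
Processing string '0111' character by character:
  Position 0: read '0', 1-count=0 -> q_even (no change)
  Position 1: read '1', 1-count=1 -> q_odd
  Position 2: read '1', 1-count=2 -> q_even
  Position 3: read '1', 1-count=3 -> q_odd
Final state: q_odd, total 1s = 3 (odd); the DFA requires an even count -> reject

0


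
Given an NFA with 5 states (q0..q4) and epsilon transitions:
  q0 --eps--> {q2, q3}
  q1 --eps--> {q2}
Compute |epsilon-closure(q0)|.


Starting from q0
Initialize closure = {q0}
Follow epsilon from q0 -> add q2
Follow epsilon from q0 -> add q3
Final closure: {q0, q2, q3}
Size = 3

3


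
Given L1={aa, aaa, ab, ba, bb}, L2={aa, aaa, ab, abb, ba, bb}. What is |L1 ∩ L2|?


L1 = {aa, aaa, ab, ba, bb}
L2 = {aa, aaa, ab, abb, ba, bb}
Checking each string in L1 against L2:
  'aa': in L2? Yes
  'aaa': in L2? Yes
  'ab': in L2? Yes
  'ba': in L2? Yes
  'bb': in L2? Yes
Intersection = {aa, aaa, ab, ba, bb}
|L1 ∩ L2| = 5

5


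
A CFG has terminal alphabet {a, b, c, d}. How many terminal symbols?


Terminal symbols: a, b, c, d
Counting each: a (#1), b (#2), c (#3), d (#4)
Total = 4

4


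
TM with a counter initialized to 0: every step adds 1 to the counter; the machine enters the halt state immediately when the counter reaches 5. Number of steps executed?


Counter starts at 0. Counting sequence:
  Step 1: counter = 1
  Step 2: counter = 2
  Step 3: counter = 3
  Step 4: counter = 4
  Step 5: counter = 5
Counter reached 5 -> halt
Total steps = 5

5


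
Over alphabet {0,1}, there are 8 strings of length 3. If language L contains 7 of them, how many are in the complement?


Alphabet: {0,1}
String length: 3
Total strings of length 3 = 2^3 = 8
Strings in L = 7
Complement = total - |L|
= 8 - 7
= 1

1


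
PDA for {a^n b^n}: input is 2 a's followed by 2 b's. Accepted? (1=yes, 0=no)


Language requires equal numbers of a's and b's
PDA pushes for each 'a', pops for each 'b'
Number of a's = 2
Number of b's = 2
2 == 2 -> Accept

1


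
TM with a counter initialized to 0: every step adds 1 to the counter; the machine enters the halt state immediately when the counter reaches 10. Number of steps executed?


Counter starts at 0. Counting sequence:
  Step 1: counter = 1
  Step 2: counter = 2
  Step 3: counter = 3
  Step 4: counter = 4
  Step 5: counter = 5
  Step 6: counter = 6
  ...
  Step 10: counter = 10
Counter reached 10 -> halt
Total steps = 10

10


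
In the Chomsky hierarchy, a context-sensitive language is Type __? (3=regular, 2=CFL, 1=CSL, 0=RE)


Chomsky hierarchy levels:
  Type 3: Regular (DFA/NFA/regex)
  Type 2: Context-free (PDA)
  Type 1: Context-sensitive
  Type 0: Recursively enumerable (TM)
'context-sensitive' corresponds to Type 1

1


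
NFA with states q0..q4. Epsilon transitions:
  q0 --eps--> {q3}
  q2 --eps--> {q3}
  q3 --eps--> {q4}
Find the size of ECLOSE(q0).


Starting from q0
Initialize closure = {q0}
Follow epsilon from q0 -> add q3
Follow epsilon from q3 -> add q4
Final closure: {q0, q3, q4}
Size = 3

3


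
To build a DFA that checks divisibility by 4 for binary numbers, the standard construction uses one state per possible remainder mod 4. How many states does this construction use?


Divisibility by 4 is tracked via the remainder mod 4: 0, 1, ..., 3
The construction assigns one state to each remainder
Number of remainders = 4

4


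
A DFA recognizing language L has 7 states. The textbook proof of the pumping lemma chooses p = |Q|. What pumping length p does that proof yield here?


Pumping lemma for regular languages (standard proof):
Take p = |Q|, the number of DFA states.
Any string of length >= |Q| passes through |Q|+1 states while reading its first |Q| symbols,
so by pigeonhole some state repeats, giving the loop that can be pumped.
Here |Q| = 7
Therefore the proof uses p = 7

7


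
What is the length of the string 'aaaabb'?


String: 'aaaabb'
Counting characters:
  'a' appears 4 time(s)
  'b' appears 2 time(s)
Total length = 4 + 2 = 6

6


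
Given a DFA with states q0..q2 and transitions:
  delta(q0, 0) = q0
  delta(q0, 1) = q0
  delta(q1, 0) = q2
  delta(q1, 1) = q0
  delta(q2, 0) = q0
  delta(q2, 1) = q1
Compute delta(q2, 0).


Looking up transition function:
delta(q2, 0) in the table
Row: q2, Column: 0
Result: q0

q0


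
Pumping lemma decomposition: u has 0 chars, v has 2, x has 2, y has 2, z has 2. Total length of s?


|s| = |u| + |v| + |x| + |y| + |z|
= 0 + 2 + 2 + 2 + 2
= 2 + 2 + 4
= 4 + 4
= 8

8


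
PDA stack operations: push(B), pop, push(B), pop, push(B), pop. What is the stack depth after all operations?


Tracing stack operations:
  push(B) -> stack = [B], depth=1
  pop -> removed B, stack = [], depth=0
  push(B) -> stack = [B], depth=1
  pop -> removed B, stack = [], depth=0
  push(B) -> stack = [B], depth=1
  pop -> removed B, stack = [], depth=0
Final depth = 0

0


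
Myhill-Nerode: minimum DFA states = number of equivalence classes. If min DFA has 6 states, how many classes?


Myhill-Nerode theorem:
Number of equivalence classes = number of states in minimal DFA
Minimal DFA states = 6
Therefore equivalence classes = 6

6


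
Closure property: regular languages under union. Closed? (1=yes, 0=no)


Regular languages are closed under:
- Union (DFA product construction)
- Intersection (DFA product construction)
- Complement (swap accept/reject states)
- Concatenation (NFA construction)
- Kleene star (NFA construction)
union is in this list
Therefore: closed

1


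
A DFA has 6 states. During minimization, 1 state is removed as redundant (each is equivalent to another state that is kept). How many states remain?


Original DFA: 6 states
Redundant states removed: 1
Minimized states = original - removed
= 6 - 1
= 5

5


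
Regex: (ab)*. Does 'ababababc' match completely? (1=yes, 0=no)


Pattern: (ab)*
String: 'ababababc'
Pattern requires: zero or more repetitions of 'ab'
Length 9 is odd -> cannot be (ab)* -> no match
Result: 0

0


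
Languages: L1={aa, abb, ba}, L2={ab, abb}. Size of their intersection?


L1 = {aa, abb, ba}
L2 = {ab, abb}
Checking each string in L1 against L2:
  'aa': in L2? No
  'abb': in L2? Yes
  'ba': in L2? No
Intersection = {abb}
|L1 ∩ L2| = 1

1


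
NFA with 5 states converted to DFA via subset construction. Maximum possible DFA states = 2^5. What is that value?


NFA has 5 states
Subset construction: each DFA state = subset of NFA states
Maximum subsets = 2^5
2^5 = 32

32


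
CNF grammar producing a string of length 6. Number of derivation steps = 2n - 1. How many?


Chomsky Normal Form derivation:
String length n = 6
Each step either:
  - Splits a nonterminal into two (n-1 such steps)
  - Converts a nonterminal to terminal (n such steps)
Total = (n-1) + n = 2n - 1
= 2(6) - 1
= 12 - 1
= 11

11


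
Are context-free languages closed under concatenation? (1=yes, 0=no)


CFL closure properties:
  Closed under: union, concatenation, Kleene star
  NOT closed under: intersection, complement
Operation 'concatenation' is in closed list -> Yes (closed)

1


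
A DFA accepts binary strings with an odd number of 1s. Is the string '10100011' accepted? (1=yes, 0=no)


DFA has 2 states: q_even (start, accept=no) and q_odd
Processing string '10100011' character by character:
  Position 0: read '1', 1-count=1 -> q_odd
  Position 1: read '0', 1-count=1 -> q_odd (no change)
  Position 2: read '1', 1-count=2 -> q_even
  Position 3: read '0', 1-count=2 -> q_even (no change)
  Position 4: read '0', 1-count=2 -> q_even (no change)
  Position 5: read '0', 1-count=2 -> q_even (no change)
  Position 6: read '1', 1-count=3 -> q_odd
  Position 7: read '1', 1-count=4 -> q_even
Final state: q_even, total 1s = 4 (even); the DFA requires an odd count -> reject

0


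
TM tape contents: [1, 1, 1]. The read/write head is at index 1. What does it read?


Tape: [1, 1, 1]
Positions: 0 1 2
Values:    1 1 1
Head at position 1
tape[1] = 1

1


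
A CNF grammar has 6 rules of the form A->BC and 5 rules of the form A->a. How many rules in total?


CNF allows two rule forms:
  A -> BC (binary): 6 rules
  A -> a (terminal): 5 rules
Total = 6 + 5 = 11

11


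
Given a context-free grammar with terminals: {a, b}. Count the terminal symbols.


Terminal symbols: a, b
Counting each: a (#1), b (#2)
Total = 2

2


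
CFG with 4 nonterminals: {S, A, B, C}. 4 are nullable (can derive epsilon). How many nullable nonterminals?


Nonterminals: {S, A, B, C}
A nonterminal is nullable if it can derive epsilon
Counting nullable nonterminals: 4
Total nullable = 4

4


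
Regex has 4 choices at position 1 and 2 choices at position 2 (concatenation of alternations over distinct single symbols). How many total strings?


First group: 4 alternatives
Second group: 2 alternatives
Concatenation: each choice from group 1 pairs with each from group 2
Total = 4 x 2 = 8

8


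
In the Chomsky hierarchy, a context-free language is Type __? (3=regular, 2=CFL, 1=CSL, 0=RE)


Chomsky hierarchy levels:
  Type 3: Regular (DFA/NFA/regex)
  Type 2: Context-free (PDA)
  Type 1: Context-sensitive
  Type 0: Recursively enumerable (TM)
'context-free' corresponds to Type 2

2


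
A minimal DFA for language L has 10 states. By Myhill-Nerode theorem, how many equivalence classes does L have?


Myhill-Nerode theorem:
Number of equivalence classes = number of states in minimal DFA
Minimal DFA states = 10
Therefore equivalence classes = 10

10


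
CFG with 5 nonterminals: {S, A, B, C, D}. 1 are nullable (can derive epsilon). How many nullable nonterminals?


Nonterminals: {S, A, B, C, D}
A nonterminal is nullable if it can derive epsilon
Counting nullable nonterminals: 1
Total nullable = 1

1


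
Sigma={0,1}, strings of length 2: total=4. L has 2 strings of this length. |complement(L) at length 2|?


Alphabet: {0,1}
String length: 2
Total strings of length 2 = 2^2 = 4
Strings in L = 2
Complement = total - |L|
= 4 - 2
= 2

2


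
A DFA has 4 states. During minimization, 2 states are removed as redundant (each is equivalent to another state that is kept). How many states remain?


Original DFA: 4 states
Redundant states removed: 2
Minimized states = original - removed
= 4 - 2
= 2

2


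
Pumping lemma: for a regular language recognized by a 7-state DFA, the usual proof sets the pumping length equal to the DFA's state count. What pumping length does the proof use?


Pumping lemma for regular languages (standard proof):
Take p = |Q|, the number of DFA states.
Any string of length >= |Q| passes through |Q|+1 states while reading its first |Q| symbols,
so by pigeonhole some state repeats, giving the loop that can be pumped.
Here |Q| = 7
Therefore the proof uses p = 7

7


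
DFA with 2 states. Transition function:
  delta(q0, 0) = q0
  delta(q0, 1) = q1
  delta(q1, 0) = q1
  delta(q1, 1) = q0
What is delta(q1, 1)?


Looking up transition function:
delta(q1, 1) in the table
Row: q1, Column: 1
Result: q0

q0


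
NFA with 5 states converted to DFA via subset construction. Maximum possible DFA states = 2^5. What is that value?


NFA has 5 states
Subset construction: each DFA state = subset of NFA states
Maximum subsets = 2^5
2^5 = 32

32


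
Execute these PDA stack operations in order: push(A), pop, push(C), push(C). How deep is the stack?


Tracing stack operations:
  push(A) -> stack = [A], depth=1
  pop -> removed A, stack = [], depth=0
  push(C) -> stack = [C], depth=1
  push(C) -> stack = [C,C], depth=2
Final depth = 2

2


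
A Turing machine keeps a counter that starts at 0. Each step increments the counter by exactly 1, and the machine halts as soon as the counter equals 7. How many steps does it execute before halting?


Counter starts at 0. Counting sequence:
  Step 1: counter = 1
  Step 2: counter = 2
  Step 3: counter = 3
  Step 4: counter = 4
  Step 5: counter = 5
  Step 6: counter = 6
  Step 7: counter = 7
Counter reached 7 -> halt
Total steps = 7

7


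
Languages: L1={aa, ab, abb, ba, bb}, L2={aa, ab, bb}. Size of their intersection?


L1 = {aa, ab, abb, ba, bb}
L2 = {aa, ab, bb}
Checking each string in L1 against L2:
  'aa': in L2? Yes
  'ab': in L2? Yes
  'abb': in L2? No
  'ba': in L2? No
  'bb': in L2? Yes
Intersection = {aa, ab, bb}
|L1 ∩ L2| = 3

3


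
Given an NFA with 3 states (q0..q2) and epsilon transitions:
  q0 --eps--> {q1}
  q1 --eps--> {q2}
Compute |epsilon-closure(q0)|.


Starting from q0
Initialize closure = {q0}
Follow epsilon from q0 -> add q1
Follow epsilon from q1 -> add q2
Final closure: {q0, q1, q2}
Size = 3

3


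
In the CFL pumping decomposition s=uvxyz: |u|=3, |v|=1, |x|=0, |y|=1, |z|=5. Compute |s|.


|s| = |u| + |v| + |x| + |y| + |z|
= 3 + 1 + 0 + 1 + 5
= 4 + 0 + 6
= 4 + 6
= 10

10


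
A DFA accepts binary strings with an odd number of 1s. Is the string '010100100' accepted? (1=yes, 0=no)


DFA has 2 states: q_even (start, accept=no) and q_odd
Processing string '010100100' character by character:
  Position 0: read '0', 1-count=0 -> q_even (no change)
  Position 1: read '1', 1-count=1 -> q_odd
  Position 2: read '0', 1-count=1 -> q_odd (no change)
  Position 3: read '1', 1-count=2 -> q_even
  Position 4: read '0', 1-count=2 -> q_even (no change)
  Position 5: read '0', 1-count=2 -> q_even (no change)
  Position 6: read '1', 1-count=3 -> q_odd
  Position 7: read '0', 1-count=3 -> q_odd (no change)
  Position 8: read '0', 1-count=3 -> q_odd (no change)
Final state: q_odd, total 1s = 3 (odd); the DFA requires an odd count -> accept

1
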